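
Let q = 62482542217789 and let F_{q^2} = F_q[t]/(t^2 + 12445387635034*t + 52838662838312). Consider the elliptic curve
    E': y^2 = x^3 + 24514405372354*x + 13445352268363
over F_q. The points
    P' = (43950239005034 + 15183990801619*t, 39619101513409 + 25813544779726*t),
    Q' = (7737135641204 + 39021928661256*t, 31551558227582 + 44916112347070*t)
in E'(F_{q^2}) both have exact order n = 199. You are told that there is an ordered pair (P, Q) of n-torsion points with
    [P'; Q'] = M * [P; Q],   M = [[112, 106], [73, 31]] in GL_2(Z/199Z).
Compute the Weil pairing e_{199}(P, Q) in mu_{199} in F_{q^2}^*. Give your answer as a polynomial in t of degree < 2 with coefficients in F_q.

39341396072294 + 26379711058837*t

Alternating bilinearity on E[199] (values in mu_{199} in F_{62482542217789^2}) gives e(P',Q') = e(P,Q)^det(M).
Inverting 112 mod 199: 16. Thus e_{199}(P,Q) = e(P',Q')^{16}.
Double-and-add over 11000111: 8-1 doublings, 5-1 additions; each step l_{T,T}/v_{2T} or l_{T,P'}/v at Q'+S for random S.
e_{199}(P',Q') = 5625909060223 + 14730760979063*t.
(5625909060223 + 14730760979063*t)^{16} mod (62482542217789,f) = 39341396072294 + 26379711058837*t.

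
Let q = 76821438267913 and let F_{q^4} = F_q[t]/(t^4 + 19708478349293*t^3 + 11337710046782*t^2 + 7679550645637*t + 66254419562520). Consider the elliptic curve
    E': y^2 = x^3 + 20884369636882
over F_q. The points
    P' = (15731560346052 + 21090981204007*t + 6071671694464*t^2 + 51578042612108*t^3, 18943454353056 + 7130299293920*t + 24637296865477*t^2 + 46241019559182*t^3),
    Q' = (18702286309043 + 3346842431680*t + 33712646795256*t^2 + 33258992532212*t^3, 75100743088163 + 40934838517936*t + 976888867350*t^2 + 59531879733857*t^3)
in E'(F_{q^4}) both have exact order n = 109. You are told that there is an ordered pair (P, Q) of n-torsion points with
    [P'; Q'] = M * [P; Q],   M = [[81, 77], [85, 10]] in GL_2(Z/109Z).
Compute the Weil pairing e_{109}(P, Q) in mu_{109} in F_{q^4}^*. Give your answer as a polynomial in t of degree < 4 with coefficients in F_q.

e_{109}(aP+bQ,cP+dQ) = e_{109}(P,Q)^(ad-bc); with (a,b,c,d)=(81,77,85,10) this gives the det-109 law.
det M = 81*10 - 77*85 = -5735 = 42 (mod 109); 42^{-1} = 13 (mod 109).
Miller loop for e_{109} over F_{76821438267913^4}: bits of 109 = 1101101; 6 double steps + 4 add steps, l/v at each.
So e_{109}(P',Q') = 37330666986326 + 20779559989005*t + 59972783039242*t^2 + 49149910933469*t^3.
Thus e_{109}(P,Q) = 9132281382035 + 628779459641*t + 11275124770219*t^2 + 75901536925603*t^3.

9132281382035 + 628779459641*t + 11275124770219*t^2 + 75901536925603*t^3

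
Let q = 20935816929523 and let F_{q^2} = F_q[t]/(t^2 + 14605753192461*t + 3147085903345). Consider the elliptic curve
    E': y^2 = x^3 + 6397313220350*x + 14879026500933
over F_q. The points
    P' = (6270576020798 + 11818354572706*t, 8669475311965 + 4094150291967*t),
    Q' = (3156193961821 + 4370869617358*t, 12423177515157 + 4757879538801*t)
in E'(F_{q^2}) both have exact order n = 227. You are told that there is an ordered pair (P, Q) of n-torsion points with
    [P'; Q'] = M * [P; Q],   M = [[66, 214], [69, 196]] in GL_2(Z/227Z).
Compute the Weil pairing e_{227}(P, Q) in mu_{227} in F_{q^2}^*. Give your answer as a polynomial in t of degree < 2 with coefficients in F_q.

7315564188404 + 12300255926882*t

Since e_{227}(P,P)=e_{227}(Q,Q)=1 and e_{227}(Q,P)=e_{227}(P,Q)^{-1}, expanding e_{227}(66*P + 214*Q,69*P + 196*Q) leaves e(P,Q)^det(M).
66*196 - 214*69 = -1830; reduced mod 227: det = 213, inverse 81.
Build f_{227,P'} and f_{227,Q'} via the 8-bit ladder of 227=11100011_2; evaluate at shifted divisors; quotient in F_{20935816929523^2}.
Result: e(P',Q') = 17326362962297 + 20708253724662*t.
Hence e(P,Q) = 7315564188404 + 12300255926882*t in F_{20935816929523^2}^*.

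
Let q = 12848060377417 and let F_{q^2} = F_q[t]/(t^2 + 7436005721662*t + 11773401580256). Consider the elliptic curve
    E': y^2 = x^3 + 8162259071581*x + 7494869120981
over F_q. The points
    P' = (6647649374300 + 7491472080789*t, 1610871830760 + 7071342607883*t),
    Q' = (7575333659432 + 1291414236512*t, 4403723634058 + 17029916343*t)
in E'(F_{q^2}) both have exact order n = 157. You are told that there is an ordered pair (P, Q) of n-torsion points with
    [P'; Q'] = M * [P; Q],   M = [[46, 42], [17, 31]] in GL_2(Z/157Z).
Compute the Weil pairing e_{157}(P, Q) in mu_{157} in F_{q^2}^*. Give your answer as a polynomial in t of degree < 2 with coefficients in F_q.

3871708206422 + 5880656208717*t

e_{157}(aP+bQ,cP+dQ) = e_{157}(P,Q)^(ad-bc); with (a,b,c,d)=(46,42,17,31) this gives the det-157 law.
So e_{157}(P,Q) = e_{157}(P',Q')^{43}, since 84*43 = 1 mod 157.
8-bit Miller (10011101) on E'/F_{12848060377417} with a'=8162259071581, b'=7494869120981: accumulate tangent/chord ratios at Q'+S and P'+S'.
Result: e(P',Q') = 11900751708624 + 12510871630717*t.
(11900751708624 + 12510871630717*t)^{43} mod (12848060377417,f) = 3871708206422 + 5880656208717*t.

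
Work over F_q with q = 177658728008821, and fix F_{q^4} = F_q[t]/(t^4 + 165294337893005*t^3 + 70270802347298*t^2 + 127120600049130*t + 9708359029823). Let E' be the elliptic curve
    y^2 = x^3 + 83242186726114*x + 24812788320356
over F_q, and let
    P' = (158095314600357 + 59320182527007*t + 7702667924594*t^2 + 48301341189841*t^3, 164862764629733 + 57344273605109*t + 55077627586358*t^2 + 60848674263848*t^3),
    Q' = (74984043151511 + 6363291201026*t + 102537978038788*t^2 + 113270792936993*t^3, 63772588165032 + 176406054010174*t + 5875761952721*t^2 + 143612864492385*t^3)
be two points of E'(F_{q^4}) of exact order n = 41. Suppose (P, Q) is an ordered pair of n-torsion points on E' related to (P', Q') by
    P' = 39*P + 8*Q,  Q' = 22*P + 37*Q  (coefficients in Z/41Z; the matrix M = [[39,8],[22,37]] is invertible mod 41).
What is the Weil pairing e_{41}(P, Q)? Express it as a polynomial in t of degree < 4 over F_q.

58477952179393 + 63935070076141*t + 93639398423088*t^2 + 148757739454034*t^3

Alternating bilinearity on E[41] (values in mu_{41} in F_{177658728008821^4}) gives e(P',Q') = e(P,Q)^det(M).
Hence e(P,Q) = e(P',Q')^{10} where 10 = 37^{-1} mod 41.
6-bit Miller (101001) on E'/F_{177658728008821} with a'=83242186726114, b'=24812788320356: accumulate tangent/chord ratios at Q'+S and P'+S'.
Result: e(P',Q') = 44682763339769 + 21033980689386*t + 126908379358645*t^2 + 86063469674859*t^3.
Thus e_{41}(P,Q) = 58477952179393 + 63935070076141*t + 93639398423088*t^2 + 148757739454034*t^3.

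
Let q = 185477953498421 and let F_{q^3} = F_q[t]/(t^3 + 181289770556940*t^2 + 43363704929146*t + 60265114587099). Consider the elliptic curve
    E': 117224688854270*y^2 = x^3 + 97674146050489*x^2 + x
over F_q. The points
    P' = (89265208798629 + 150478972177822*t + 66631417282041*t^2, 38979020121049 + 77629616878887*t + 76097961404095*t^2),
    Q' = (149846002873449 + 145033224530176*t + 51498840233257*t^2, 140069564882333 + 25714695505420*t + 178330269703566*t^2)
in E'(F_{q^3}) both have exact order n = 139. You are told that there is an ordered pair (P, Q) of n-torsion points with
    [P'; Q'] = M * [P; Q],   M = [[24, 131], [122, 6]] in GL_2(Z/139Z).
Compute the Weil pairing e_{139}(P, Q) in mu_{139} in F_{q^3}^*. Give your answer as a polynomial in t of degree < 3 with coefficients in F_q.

7929800746291 + 60088690835868*t + 104193452546620*t^2

e_{139} is bilinear + alternating on E[139], so e_{139}(24*P + 131*Q, 122*P + 6*Q) = e_{139}(P,Q)^(24*6-131*122).
det(M) mod 139 = 8; its inverse in (Z/139)^* is 87 (check: 8*87 mod 139 = 1).
Montgomery->Weierstrass: x_W = 50806177267196*x+75174571801635, y_W=50806177267196*y on F_{185477953498421}; lands on y^2=x^3+139432775756386*x+135887485138212.
Miller loop for e_{139} over F_{185477953498421^3}: bits of 139 = 10001011; 7 double steps + 3 add steps, l/v at each.
The quotient is 49292794864109 + 70434548092547*t + 56805676702889*t^2.
Hence e(P,Q) = 7929800746291 + 60088690835868*t + 104193452546620*t^2 in F_{185477953498421^3}^*.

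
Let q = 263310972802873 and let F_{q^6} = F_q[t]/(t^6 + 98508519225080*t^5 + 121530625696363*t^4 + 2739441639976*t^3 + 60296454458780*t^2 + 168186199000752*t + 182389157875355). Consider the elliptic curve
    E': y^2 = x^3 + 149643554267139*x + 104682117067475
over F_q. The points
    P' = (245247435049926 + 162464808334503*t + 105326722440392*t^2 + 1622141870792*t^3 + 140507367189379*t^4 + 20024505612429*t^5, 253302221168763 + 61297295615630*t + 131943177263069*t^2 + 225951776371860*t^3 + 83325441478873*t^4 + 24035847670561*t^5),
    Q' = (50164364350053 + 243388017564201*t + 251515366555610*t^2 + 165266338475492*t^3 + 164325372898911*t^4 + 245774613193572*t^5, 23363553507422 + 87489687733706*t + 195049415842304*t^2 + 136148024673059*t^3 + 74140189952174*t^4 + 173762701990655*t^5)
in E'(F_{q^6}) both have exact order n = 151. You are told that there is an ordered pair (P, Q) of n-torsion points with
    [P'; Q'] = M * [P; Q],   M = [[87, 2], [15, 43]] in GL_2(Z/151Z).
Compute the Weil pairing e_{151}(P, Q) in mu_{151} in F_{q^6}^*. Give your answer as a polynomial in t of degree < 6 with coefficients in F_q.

Since e_{151}(P,P)=e_{151}(Q,Q)=1 and e_{151}(Q,P)=e_{151}(P,Q)^{-1}, expanding e_{151}(87*P + 2*Q,15*P + 43*Q) leaves e(P,Q)^det(M).
det(M) mod 151 = 87; its inverse in (Z/151)^* is 92 (check: 87*92 mod 151 = 1).
Miller loop for e_{151} over F_{263310972802873^6}: bits of 151 = 10010111; 7 double steps + 4 add steps, l/v at each.
So e_{151}(P',Q') = 104039584101739 + 84954954448256*t + 12620907580147*t^2 + 94180906087105*t^3 + 194486923442233*t^4 + 262122830791062*t^5.
Thus e_{151}(P,Q) = 64601988878210 + 237602467248896*t + 118916413291641*t^2 + 247933412228738*t^3 + 152559807168147*t^4 + 211546291600911*t^5.

64601988878210 + 237602467248896*t + 118916413291641*t^2 + 247933412228738*t^3 + 152559807168147*t^4 + 211546291600911*t^5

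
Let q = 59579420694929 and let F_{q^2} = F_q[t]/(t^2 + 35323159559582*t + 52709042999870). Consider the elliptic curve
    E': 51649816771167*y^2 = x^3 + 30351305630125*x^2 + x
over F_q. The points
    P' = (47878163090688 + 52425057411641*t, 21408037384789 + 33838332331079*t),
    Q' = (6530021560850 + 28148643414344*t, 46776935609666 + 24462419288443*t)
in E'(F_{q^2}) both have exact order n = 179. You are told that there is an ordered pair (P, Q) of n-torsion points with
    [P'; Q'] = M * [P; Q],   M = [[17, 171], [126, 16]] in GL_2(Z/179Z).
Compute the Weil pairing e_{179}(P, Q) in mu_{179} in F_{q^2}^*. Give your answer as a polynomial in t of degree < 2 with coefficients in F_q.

32746589252461 + 12669339047492*t

Alternating bilinearity on E[179] (values in mu_{179} in F_{59579420694929^2}) gives e(P',Q') = e(P,Q)^det(M).
Hence e(P,Q) = e(P',Q')^{126} where 126 = 27^{-1} mod 179.
(x,y)|->(15856797500742x+10702005908254,15856797500742y) sends E' to y^2=x^3+3342467481458*x+50844571748745.
Miller loop for e_{179} over F_{59579420694929^2}: bits of 179 = 10110011; 7 double steps + 4 add steps, l/v at each.
f_P(D_Q)/f_Q(D_P) = 1136410659052 + 36088063524295*t.
Finally e_{179}(P,Q) = 32746589252461 + 12669339047492*t.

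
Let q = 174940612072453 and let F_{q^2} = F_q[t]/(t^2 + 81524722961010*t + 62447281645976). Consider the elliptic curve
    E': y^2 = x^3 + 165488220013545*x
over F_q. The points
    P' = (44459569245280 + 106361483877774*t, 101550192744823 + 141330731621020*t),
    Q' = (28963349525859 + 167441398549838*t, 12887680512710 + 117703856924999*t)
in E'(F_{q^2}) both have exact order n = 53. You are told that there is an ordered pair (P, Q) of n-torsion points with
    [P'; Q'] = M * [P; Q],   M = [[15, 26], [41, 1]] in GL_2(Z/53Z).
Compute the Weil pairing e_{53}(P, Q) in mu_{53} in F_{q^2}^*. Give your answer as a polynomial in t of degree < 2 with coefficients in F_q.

Alternating bilinearity on E[53] (values in mu_{53} in F_{174940612072453^2}) gives e(P',Q') = e(P,Q)^det(M).
det(M) mod 53 = 9; its inverse in (Z/53)^* is 6 (check: 9*6 mod 53 = 1).
Build f_{53,P'} and f_{53,Q'} via the 6-bit ladder of 53=110101_2; evaluate at shifted divisors; quotient in F_{174940612072453^2}.
Miller gives e_{53}(P',Q') = 32616064046604 + 68464490720667*t in F_{174940612072453^2}.
Thus e_{53}(P,Q) = 47351278955305 + 125442864909028*t.

47351278955305 + 125442864909028*t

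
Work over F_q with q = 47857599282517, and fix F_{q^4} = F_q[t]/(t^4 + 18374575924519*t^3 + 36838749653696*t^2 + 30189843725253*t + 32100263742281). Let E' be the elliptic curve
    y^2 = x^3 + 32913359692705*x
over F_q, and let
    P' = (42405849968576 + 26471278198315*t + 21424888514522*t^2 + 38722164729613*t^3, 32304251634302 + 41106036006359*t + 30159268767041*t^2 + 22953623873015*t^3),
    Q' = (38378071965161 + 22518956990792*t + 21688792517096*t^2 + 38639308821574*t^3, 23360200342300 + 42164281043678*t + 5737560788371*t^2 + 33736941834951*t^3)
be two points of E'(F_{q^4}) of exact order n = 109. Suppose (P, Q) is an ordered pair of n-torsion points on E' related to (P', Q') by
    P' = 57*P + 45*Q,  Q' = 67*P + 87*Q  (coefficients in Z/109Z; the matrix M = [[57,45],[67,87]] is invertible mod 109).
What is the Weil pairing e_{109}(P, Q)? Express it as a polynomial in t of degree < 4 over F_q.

e_{109} is bilinear + alternating on E[109], so e_{109}(57*P + 45*Q, 67*P + 87*Q) = e_{109}(P,Q)^(57*87-45*67).
det(M) mod 109 = 91; its inverse in (Z/109)^* is 6 (check: 91*6 mod 109 = 1).
n = 109 = (1101101)_2 (7 bits, wt 5); accumulate f_{109,P'}(Q'+S)/f_{109,P'}(S) along the 6-step ladder.
The quotient is 26497918355346 + 14888359409183*t + 5504648326100*t^2 + 41736824723482*t^3.
e_{109}(P,Q) = (26497918355346 + 14888359409183*t + 5504648326100*t^2 + 41736824723482*t^3)^{6} = 13434200428462 + 34833115830228*t + 15017346311572*t^2 + 23919319530717*t^3.

13434200428462 + 34833115830228*t + 15017346311572*t^2 + 23919319530717*t^3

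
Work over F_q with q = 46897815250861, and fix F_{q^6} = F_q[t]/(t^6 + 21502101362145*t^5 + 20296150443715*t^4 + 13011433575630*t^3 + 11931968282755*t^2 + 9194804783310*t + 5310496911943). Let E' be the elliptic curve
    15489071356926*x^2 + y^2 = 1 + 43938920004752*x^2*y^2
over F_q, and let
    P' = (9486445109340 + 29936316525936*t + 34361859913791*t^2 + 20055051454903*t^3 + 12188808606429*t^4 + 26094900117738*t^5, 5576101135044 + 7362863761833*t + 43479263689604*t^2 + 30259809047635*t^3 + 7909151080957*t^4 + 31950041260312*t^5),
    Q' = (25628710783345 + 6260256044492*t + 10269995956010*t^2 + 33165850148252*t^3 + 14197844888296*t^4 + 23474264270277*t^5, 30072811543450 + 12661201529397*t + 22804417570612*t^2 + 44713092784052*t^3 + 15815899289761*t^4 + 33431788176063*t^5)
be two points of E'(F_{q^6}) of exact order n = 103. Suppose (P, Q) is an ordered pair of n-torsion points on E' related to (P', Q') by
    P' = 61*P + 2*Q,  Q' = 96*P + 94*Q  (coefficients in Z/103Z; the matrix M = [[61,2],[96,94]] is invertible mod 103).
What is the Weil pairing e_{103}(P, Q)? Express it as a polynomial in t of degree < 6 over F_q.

11335915377672 + 24802964489039*t + 38362852275206*t^2 + 33953752688390*t^3 + 13957399778353*t^4 + 15899385222124*t^5

e_{103} is bilinear + alternating on E[103], so e_{103}(61*P + 2*Q, 96*P + 94*Q) = e_{103}(P,Q)^(61*94-2*96).
Hence e(P,Q) = e(P',Q')^{36} where 36 = 83^{-1} mod 103.
Edwards->Montgomery: u=(1+y)/(1-y), v=u/x -> 21737016396887v^2=u^3+44405470785106u^2+u; then x_W=16336445463474u+41169875394187: y^2=x^3+3945087993474*x+26507492772234.
Double-and-add over 1100111: 7-1 doublings, 5-1 additions; each step l_{T,T}/v_{2T} or l_{T,P'}/v at Q'+S for random S.
Miller gives e_{103}(P',Q') = 29211163095282 + 9188456820273*t + 42246167122016*t^2 + 28731229877932*t^3 + 19375436232740*t^4 + 422382124262*t^5 in F_{46897815250861^6}.
Hence e(P,Q) = 11335915377672 + 24802964489039*t + 38362852275206*t^2 + 33953752688390*t^3 + 13957399778353*t^4 + 15899385222124*t^5 in F_{46897815250861^6}^*.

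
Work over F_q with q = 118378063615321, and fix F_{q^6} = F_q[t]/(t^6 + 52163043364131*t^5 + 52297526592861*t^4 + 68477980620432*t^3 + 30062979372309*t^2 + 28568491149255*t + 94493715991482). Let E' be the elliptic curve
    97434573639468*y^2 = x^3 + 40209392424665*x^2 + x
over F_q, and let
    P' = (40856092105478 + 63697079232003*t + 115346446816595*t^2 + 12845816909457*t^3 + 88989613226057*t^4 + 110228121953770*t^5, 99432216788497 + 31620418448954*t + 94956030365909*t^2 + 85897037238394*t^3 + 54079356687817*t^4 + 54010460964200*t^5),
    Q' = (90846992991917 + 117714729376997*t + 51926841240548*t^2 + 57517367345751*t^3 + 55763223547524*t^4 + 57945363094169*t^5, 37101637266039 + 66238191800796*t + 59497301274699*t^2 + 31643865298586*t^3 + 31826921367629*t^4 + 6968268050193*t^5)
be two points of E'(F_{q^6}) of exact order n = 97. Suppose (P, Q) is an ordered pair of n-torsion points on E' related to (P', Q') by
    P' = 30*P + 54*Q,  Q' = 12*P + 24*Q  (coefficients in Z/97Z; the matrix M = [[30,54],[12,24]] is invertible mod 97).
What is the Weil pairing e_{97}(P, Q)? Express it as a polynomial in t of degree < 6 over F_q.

104485265947719 + 95784750471143*t + 29712222746890*t^2 + 42713849304704*t^3 + 43040699179298*t^4 + 8523730071276*t^5

The 97-Weil pairing on E[97] over F_{118378063615321} is alternating-bilinear: e_{97}(P',Q') = e_{97}(P,Q)^det(M).
det(M) mod 97 = 72; its inverse in (Z/97)^* is 31 (check: 72*31 mod 97 = 1).
(x,y)|->(30269813632108x+115887289180056,30269813632108y) sends E' to y^2=x^3+90900821585492*x+12527580138798.
Miller loop for e_{97} over F_{118378063615321^6}: bits of 97 = 1100001; 6 double steps + 2 add steps, l/v at each.
Result: e(P',Q') = 48945326983587 + 29729481473407*t + 51249817325915*t^2 + 106966447955384*t^3 + 12329551055094*t^4 + 22487893319377*t^5.
Finally e_{97}(P,Q) = 104485265947719 + 95784750471143*t + 29712222746890*t^2 + 42713849304704*t^3 + 43040699179298*t^4 + 8523730071276*t^5.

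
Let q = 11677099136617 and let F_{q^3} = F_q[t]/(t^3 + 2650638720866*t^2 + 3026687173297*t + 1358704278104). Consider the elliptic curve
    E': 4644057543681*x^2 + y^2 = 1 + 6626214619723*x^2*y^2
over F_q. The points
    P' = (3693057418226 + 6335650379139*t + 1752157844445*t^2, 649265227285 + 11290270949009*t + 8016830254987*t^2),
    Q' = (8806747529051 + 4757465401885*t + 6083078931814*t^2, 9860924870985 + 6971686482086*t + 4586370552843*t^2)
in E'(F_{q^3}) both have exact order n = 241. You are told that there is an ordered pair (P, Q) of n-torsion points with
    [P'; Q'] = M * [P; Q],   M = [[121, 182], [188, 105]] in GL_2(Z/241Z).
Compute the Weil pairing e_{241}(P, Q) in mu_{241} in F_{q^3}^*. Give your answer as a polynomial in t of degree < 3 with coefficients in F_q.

1546186220799 + 10729250838444*t + 8715776348795*t^2

Since e_{241}(P,P)=e_{241}(Q,Q)=1 and e_{241}(Q,P)=e_{241}(P,Q)^{-1}, expanding e_{241}(121*P + 182*Q,188*P + 105*Q) leaves e(P,Q)^det(M).
Inverting 179 mod 241: 206. Thus e_{241}(P,Q) = e(P',Q')^{206}.
Edwards->Montgomery: u=(1+y)/(1-y), v=u/x -> 4679956961292v^2=u^3+6506467062149u^2+u; then x_W=5343010299298u+5770745072773: y^2=x^3+138258655159*x.
Run Miller on y^2=x^3+138258655159*x over F_{11677099136617}: ladder 11110001 (8 bits); e = f_P(D_Q)/f_Q(D_P).
The quotient is 4819327870399 + 9230188506716*t + 11144121499855*t^2.
Hence e(P,Q) = 1546186220799 + 10729250838444*t + 8715776348795*t^2 in F_{11677099136617^3}^*.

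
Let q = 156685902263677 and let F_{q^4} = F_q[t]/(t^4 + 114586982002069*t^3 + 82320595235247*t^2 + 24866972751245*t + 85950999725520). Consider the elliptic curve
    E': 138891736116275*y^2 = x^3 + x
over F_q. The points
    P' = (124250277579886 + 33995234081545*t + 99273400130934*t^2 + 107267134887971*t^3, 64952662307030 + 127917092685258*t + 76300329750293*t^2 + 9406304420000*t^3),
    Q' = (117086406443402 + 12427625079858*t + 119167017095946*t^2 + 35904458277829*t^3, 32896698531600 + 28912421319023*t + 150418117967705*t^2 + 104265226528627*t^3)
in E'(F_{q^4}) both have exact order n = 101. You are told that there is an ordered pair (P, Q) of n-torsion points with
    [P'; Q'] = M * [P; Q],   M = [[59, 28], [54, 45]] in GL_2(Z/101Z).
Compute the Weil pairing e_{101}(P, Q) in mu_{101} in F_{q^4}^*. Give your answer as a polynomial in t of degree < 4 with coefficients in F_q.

86637223448938 + 153023700290729*t + 113600442240276*t^2 + 156549900994561*t^3

The 101-Weil pairing on E[101] over F_{156685902263677} is alternating-bilinear: e_{101}(P',Q') = e_{101}(P,Q)^det(M).
det(M) mod 101 = 32; its inverse in (Z/101)^* is 60 (check: 32*60 mod 101 = 1).
Undo Montgomery via alpha=0, beta=69620304304448: (a',b')=(65582591201499,0) over F_{156685902263677}.
7-bit Miller (1100101) on E'/F_{156685902263677} with a'=65582591201499, b'=0: accumulate tangent/chord ratios at Q'+S and P'+S'.
Miller gives e_{101}(P',Q') = 67884147734830 + 16104590505540*t + 33551329402448*t^2 + 77828514238908*t^3 in F_{156685902263677^4}.
Raise to 60: e(P,Q) = 86637223448938 + 153023700290729*t + 113600442240276*t^2 + 156549900994561*t^3 in mu_{101}.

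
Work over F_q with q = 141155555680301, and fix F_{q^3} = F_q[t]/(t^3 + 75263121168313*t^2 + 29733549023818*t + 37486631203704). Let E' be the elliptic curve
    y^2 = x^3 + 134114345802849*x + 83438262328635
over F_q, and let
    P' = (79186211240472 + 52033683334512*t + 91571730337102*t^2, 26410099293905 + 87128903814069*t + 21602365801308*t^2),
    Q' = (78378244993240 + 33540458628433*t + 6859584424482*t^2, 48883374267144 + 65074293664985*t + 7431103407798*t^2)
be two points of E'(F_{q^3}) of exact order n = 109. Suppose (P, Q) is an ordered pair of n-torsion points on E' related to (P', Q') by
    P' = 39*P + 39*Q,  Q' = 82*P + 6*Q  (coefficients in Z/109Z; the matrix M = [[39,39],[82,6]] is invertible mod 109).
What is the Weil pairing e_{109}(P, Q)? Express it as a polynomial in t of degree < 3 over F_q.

60307097783852 + 16501833862871*t + 124126124924515*t^2

Since e_{109}(P,P)=e_{109}(Q,Q)=1 and e_{109}(Q,P)=e_{109}(P,Q)^{-1}, expanding e_{109}(39*P + 39*Q,82*P + 6*Q) leaves e(P,Q)^det(M).
Hence e(P,Q) = e(P',Q')^{83} where 83 = 88^{-1} mod 109.
Build f_{109,P'} and f_{109,Q'} via the 7-bit ladder of 109=1101101_2; evaluate at shifted divisors; quotient in F_{141155555680301^3}.
So e_{109}(P',Q') = 36660962136712 + 35294409942348*t + 78632963091049*t^2.
(36660962136712 + 35294409942348*t + 78632963091049*t^2)^{83} mod (141155555680301,f) = 60307097783852 + 16501833862871*t + 124126124924515*t^2.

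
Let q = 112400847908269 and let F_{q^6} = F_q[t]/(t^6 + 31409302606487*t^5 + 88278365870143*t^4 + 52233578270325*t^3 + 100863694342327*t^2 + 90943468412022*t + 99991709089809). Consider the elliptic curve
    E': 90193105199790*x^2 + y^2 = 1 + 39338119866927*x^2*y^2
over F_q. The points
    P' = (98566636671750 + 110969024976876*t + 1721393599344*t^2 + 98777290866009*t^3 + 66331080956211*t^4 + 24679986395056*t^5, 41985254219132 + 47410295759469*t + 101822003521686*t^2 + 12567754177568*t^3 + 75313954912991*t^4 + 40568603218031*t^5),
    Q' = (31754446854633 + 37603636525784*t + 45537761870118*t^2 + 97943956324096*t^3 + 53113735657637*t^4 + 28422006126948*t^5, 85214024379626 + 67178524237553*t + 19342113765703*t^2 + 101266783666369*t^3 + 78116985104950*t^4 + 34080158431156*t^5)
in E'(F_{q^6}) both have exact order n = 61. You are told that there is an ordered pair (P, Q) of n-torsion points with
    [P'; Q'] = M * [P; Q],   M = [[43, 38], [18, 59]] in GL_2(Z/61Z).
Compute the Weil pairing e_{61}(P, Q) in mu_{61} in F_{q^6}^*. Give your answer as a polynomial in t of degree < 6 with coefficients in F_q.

87024842857153 + 91241428309814*t + 16659950402594*t^2 + 54019129454549*t^3 + 56661580699734*t^4 + 27193776020778*t^5

e_{61}(aP+bQ,cP+dQ) = e_{61}(P,Q)^(ad-bc); with (a,b,c,d)=(43,38,18,59) this gives the det-61 law.
Hence e(P,Q) = e(P',Q')^{8} where 8 = 23^{-1} mod 61.
Edwards->Montgomery: u=(1+y)/(1-y), v=u/x -> 73828975082453v^2=u^3+80373312935225u^2+u; then x_W=40813958310283u+77788961465254: y^2=x^3+95040717902987.
n = 61 = (111101)_2 (6 bits, wt 5); accumulate f_{61,P'}(Q'+S)/f_{61,P'}(S) along the 5-step ladder.
Result: e(P',Q') = 23719924192069 + 56996976668395*t + 86292278888368*t^2 + 53562775168567*t^3 + 55752550927624*t^4 + 84509099864531*t^5.
Thus e_{61}(P,Q) = 87024842857153 + 91241428309814*t + 16659950402594*t^2 + 54019129454549*t^3 + 56661580699734*t^4 + 27193776020778*t^5.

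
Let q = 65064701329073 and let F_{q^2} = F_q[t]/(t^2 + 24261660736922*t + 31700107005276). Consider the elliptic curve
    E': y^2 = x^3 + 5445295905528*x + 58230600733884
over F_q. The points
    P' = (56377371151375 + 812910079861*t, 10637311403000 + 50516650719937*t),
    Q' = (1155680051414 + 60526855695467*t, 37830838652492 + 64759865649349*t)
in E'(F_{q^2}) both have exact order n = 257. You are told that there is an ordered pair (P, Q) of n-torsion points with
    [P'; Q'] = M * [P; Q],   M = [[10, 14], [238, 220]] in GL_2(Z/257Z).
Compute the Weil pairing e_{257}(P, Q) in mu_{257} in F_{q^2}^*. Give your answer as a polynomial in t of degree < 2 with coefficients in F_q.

Under M = [[10,14],[238,220]] in GL_2(Z/257), e_{257}(P',Q') = e_{257}(P,Q)^(10*220-14*238 mod 257).
10*220 - 14*238 = -1132; reduced mod 257: det = 153, inverse 42.
Miller loop for e_{257} over F_{65064701329073^2}: bits of 257 = 100000001; 8 double steps + 1 add steps, l/v at each.
Miller gives e_{257}(P',Q') = 6545280838785 + 51187737268646*t in F_{65064701329073^2}.
Hence e(P,Q) = 51846183773161 + 61931157672677*t in F_{65064701329073^2}^*.

51846183773161 + 61931157672677*t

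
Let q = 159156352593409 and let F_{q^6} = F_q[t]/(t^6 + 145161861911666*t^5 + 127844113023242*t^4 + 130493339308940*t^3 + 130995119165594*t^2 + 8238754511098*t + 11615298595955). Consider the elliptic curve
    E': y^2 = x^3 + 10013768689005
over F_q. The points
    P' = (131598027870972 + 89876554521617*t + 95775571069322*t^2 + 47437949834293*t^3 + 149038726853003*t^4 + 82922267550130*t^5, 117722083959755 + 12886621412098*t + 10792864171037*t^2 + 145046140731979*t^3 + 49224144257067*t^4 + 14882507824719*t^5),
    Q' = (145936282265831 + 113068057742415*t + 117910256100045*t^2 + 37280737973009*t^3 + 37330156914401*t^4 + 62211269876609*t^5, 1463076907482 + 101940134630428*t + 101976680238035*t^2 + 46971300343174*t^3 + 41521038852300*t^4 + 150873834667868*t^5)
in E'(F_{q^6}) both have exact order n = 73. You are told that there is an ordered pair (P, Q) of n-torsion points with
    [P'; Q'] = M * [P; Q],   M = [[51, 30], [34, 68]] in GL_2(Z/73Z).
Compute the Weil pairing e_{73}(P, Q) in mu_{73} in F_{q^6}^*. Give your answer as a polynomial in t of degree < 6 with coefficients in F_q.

Alternating bilinearity on E[73] (values in mu_{73} in F_{159156352593409^6}) gives e(P',Q') = e(P,Q)^det(M).
Hence e(P,Q) = e(P',Q')^{15} where 15 = 39^{-1} mod 73.
Run Miller on y^2=x^3+10013768689005 over F_{159156352593409}: ladder 1001001 (7 bits); e = f_P(D_Q)/f_Q(D_P).
e_{73}(P',Q') = 72422488264107 + 134190780010554*t + 9119166651646*t^2 + 100675740801638*t^3 + 135277742852284*t^4 + 129423022620174*t^5.
Raise to 15: e(P,Q) = 135449911498539 + 148636715235892*t + 87105121478641*t^2 + 128709833613552*t^3 + 119632272673848*t^4 + 67041098691479*t^5 in mu_{73}.

135449911498539 + 148636715235892*t + 87105121478641*t^2 + 128709833613552*t^3 + 119632272673848*t^4 + 67041098691479*t^5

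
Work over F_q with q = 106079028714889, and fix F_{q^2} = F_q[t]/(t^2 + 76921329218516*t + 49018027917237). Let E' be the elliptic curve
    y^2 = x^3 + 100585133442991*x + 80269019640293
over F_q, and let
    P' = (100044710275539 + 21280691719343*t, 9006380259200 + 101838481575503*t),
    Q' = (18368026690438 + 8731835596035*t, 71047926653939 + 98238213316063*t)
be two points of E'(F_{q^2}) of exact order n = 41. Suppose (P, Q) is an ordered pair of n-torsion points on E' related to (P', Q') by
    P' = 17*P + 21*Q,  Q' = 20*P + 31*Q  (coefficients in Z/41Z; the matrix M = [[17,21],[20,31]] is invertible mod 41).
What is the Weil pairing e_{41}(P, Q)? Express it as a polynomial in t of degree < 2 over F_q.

88887577053369 + 83852441756342*t

Under M = [[17,21],[20,31]] in GL_2(Z/41), e_{41}(P',Q') = e_{41}(P,Q)^(17*31-21*20 mod 41).
17*31 - 21*20 = 107; reduced mod 41: det = 25, inverse 23.
6-bit Miller (101001) on E'/F_{106079028714889} with a'=100585133442991, b'=80269019640293: accumulate tangent/chord ratios at Q'+S and P'+S'.
Result: e(P',Q') = 88215987201644 + 85705487214709*t.
e_{41}(P,Q) = (88215987201644 + 85705487214709*t)^{23} = 88887577053369 + 83852441756342*t.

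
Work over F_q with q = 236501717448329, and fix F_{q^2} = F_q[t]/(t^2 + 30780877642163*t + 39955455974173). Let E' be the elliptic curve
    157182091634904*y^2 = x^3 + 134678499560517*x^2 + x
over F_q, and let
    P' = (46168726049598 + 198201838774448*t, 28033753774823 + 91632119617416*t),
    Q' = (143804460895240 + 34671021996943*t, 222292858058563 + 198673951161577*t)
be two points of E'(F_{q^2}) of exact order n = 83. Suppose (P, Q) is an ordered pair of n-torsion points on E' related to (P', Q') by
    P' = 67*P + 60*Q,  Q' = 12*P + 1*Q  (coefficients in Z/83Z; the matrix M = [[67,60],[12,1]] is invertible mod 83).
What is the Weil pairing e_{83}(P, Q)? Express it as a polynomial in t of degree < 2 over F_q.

221616758083106 + 189036905599140*t

Since e_{83}(P,P)=e_{83}(Q,Q)=1 and e_{83}(Q,P)=e_{83}(P,Q)^{-1}, expanding e_{83}(67*P + 60*Q,12*P + 1*Q) leaves e(P,Q)^det(M).
det(M) mod 83 = 11; its inverse in (Z/83)^* is 68 (check: 11*68 mod 83 = 1).
Set x_W=35668485779413*u+120127088735753, y_W=35668485779413*v; then E': y_W^2=x_W^3+173166231623013*x_W+121304149923572.
Miller loop for e_{83} over F_{236501717448329^2}: bits of 83 = 1010011; 6 double steps + 3 add steps, l/v at each.
e_{83}(P',Q') = 84247762291079 + 81534140834542*t.
e_{83}(P,Q) = (84247762291079 + 81534140834542*t)^{68} = 221616758083106 + 189036905599140*t.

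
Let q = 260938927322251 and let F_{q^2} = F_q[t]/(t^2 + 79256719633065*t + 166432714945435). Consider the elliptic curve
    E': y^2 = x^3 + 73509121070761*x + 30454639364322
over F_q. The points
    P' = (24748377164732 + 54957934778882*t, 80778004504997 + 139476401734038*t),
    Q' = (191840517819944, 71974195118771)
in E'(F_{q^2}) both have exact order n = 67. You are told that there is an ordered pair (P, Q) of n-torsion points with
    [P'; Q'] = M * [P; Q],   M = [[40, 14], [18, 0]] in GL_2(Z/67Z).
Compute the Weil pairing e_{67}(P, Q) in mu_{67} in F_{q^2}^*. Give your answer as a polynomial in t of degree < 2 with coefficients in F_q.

82098034652305 + 11649744162296*t

e_{67}(aP+bQ,cP+dQ) = e_{67}(P,Q)^(ad-bc); with (a,b,c,d)=(40,14,18,0) this gives the det-67 law.
So e_{67}(P,Q) = e_{67}(P',Q')^{21}, since 16*21 = 1 mod 67.
Build f_{67,P'} and f_{67,Q'} via the 7-bit ladder of 67=1000011_2; evaluate at shifted divisors; quotient in F_{260938927322251^2}.
f_P(D_Q)/f_Q(D_P) = 241286406764128 + 63317214630648*t.
Finally e_{67}(P,Q) = 82098034652305 + 11649744162296*t.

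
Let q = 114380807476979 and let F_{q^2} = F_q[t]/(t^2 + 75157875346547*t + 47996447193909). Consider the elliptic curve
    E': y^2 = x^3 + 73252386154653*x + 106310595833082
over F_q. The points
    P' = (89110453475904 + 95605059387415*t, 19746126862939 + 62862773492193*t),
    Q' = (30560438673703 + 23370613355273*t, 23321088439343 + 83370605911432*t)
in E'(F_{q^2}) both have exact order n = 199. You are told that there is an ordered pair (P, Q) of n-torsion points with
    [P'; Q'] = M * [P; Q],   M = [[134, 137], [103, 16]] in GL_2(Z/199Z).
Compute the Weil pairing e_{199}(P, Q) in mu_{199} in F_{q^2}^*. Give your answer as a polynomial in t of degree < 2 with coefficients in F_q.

e_{199}(aP+bQ,cP+dQ) = e_{199}(P,Q)^(ad-bc); with (a,b,c,d)=(134,137,103,16) this gives the det-199 law.
134*16 - 137*103 = -11967; reduced mod 199: det = 172, inverse 140.
8-bit Miller (11000111) on E'/F_{114380807476979} with a'=73252386154653, b'=106310595833082: accumulate tangent/chord ratios at Q'+S and P'+S'.
e_{199}(P',Q') = 96119267869499 + 13625450153137*t.
e_{199}(P,Q) = (96119267869499 + 13625450153137*t)^{140} = 30645432992072 + 38436062651383*t.

30645432992072 + 38436062651383*t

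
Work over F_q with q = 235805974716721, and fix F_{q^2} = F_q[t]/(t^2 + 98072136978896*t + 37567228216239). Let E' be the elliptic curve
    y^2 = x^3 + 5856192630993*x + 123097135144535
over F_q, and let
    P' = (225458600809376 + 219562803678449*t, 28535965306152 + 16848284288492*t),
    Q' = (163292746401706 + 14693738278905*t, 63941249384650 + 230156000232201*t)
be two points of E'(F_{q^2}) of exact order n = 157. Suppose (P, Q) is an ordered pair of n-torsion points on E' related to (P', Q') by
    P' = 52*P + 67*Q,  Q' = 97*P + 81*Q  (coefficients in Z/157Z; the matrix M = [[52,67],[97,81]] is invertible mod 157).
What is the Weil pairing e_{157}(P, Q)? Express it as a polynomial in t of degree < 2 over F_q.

Since e_{157}(P,P)=e_{157}(Q,Q)=1 and e_{157}(Q,P)=e_{157}(P,Q)^{-1}, expanding e_{157}(52*P + 67*Q,97*P + 81*Q) leaves e(P,Q)^det(M).
Inverting 68 mod 157: 127. Thus e_{157}(P,Q) = e(P',Q')^{127}.
Double-and-add over 10011101: 8-1 doublings, 5-1 additions; each step l_{T,T}/v_{2T} or l_{T,P'}/v at Q'+S for random S.
f_P(D_Q)/f_Q(D_P) = 172295499830551 + 46694076026308*t.
Thus e_{157}(P,Q) = 95214011360147 + 125992786414396*t.

95214011360147 + 125992786414396*t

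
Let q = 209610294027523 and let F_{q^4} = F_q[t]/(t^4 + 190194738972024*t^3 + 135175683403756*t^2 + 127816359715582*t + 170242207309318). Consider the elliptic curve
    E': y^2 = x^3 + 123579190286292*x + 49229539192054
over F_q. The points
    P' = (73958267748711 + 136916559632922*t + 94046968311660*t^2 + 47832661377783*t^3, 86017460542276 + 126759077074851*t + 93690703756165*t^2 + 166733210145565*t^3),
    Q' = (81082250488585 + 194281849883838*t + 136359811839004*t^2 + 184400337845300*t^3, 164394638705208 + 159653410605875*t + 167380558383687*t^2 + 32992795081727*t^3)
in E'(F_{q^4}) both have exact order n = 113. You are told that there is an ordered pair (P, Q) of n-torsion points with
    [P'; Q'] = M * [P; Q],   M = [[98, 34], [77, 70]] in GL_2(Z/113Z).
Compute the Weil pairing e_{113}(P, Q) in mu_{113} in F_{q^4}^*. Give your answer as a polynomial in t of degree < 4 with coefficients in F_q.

Since e_{113}(P,P)=e_{113}(Q,Q)=1 and e_{113}(Q,P)=e_{113}(P,Q)^{-1}, expanding e_{113}(98*P + 34*Q,77*P + 70*Q) leaves e(P,Q)^det(M).
Inverting 61 mod 113: 63. Thus e_{113}(P,Q) = e(P',Q')^{63}.
Run Miller on y^2=x^3+123579190286292*x+49229539192054 over F_{209610294027523}: ladder 1110001 (7 bits); e = f_P(D_Q)/f_Q(D_P).
The quotient is 180818378370888 + 158859152090440*t + 160365101675465*t^2 + 152648349534354*t^3.
Raise to 63: e(P,Q) = 47828315993850 + 63238787695294*t + 187820618605927*t^2 + 116110925848797*t^3 in mu_{113}.

47828315993850 + 63238787695294*t + 187820618605927*t^2 + 116110925848797*t^3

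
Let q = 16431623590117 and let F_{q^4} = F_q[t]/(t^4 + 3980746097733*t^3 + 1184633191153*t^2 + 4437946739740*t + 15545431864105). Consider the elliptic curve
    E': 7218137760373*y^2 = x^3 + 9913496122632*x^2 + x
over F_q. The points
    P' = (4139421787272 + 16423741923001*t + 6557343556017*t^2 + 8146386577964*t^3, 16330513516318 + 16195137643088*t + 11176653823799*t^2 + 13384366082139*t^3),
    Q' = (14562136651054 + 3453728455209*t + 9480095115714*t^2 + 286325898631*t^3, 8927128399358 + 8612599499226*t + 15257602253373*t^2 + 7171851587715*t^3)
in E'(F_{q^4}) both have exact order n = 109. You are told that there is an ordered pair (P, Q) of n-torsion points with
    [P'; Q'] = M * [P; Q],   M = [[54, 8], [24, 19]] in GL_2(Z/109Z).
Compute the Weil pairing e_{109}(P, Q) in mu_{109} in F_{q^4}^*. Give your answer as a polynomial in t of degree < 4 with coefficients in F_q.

Since e_{109}(P,P)=e_{109}(Q,Q)=1 and e_{109}(Q,P)=e_{109}(P,Q)^{-1}, expanding e_{109}(54*P + 8*Q,24*P + 19*Q) leaves e(P,Q)^det(M).
det(M) mod 109 = 71; its inverse in (Z/109)^* is 43 (check: 71*43 mod 109 = 1).
Montgomery->Weierstrass: x_W = 7100302112256*x+10652338605154, y_W=7100302112256*y on F_{16431623590117}; lands on y^2=x^3+13961241568018*x+10136199895570.
Double-and-add over 1101101: 7-1 doublings, 5-1 additions; each step l_{T,T}/v_{2T} or l_{T,P'}/v at Q'+S for random S.
Miller gives e_{109}(P',Q') = 2594084601931 + 2233836075012*t + 10273854075221*t^2 + 1372842328084*t^3 in F_{16431623590117^4}.
Hence e(P,Q) = 11698505568783 + 4463042742145*t + 6677517006470*t^2 + 4986120801803*t^3 in F_{16431623590117^4}^*.

11698505568783 + 4463042742145*t + 6677517006470*t^2 + 4986120801803*t^3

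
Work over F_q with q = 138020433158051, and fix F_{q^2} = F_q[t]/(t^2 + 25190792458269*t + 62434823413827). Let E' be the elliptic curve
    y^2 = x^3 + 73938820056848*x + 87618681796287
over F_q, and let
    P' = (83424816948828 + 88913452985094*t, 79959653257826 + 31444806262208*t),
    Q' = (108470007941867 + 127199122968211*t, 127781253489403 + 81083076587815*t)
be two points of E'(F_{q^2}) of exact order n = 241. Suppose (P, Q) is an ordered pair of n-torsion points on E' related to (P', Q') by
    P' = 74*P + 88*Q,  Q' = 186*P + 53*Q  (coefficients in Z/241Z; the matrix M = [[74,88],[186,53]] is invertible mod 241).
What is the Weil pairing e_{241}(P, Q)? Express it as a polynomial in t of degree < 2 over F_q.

e_{241}(aP+bQ,cP+dQ) = e_{241}(P,Q)^(ad-bc); with (a,b,c,d)=(74,88,186,53) this gives the det-241 law.
Inverting 86 mod 241: 227. Thus e_{241}(P,Q) = e(P',Q')^{227}.
Miller loop for e_{241} over F_{138020433158051^2}: bits of 241 = 11110001; 7 double steps + 4 add steps, l/v at each.
So e_{241}(P',Q') = 122121181633409 + 127808405798088*t.
Raise to 227: e(P,Q) = 74948117631817 + 9042687761832*t in mu_{241}.

74948117631817 + 9042687761832*t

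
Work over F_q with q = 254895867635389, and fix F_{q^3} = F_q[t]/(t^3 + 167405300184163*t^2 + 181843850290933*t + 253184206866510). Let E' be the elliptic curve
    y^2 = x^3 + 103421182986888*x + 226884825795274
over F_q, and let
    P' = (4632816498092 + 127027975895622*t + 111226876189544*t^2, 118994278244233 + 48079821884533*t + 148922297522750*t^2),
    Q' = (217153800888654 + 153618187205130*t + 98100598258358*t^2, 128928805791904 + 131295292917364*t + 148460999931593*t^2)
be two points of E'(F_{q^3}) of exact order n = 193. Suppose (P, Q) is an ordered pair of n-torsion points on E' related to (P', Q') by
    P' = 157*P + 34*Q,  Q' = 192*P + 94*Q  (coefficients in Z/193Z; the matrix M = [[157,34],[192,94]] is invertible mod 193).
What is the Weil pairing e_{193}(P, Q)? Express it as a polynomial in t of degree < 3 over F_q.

214489953149508 + 171142209279494*t + 167858738010729*t^2

The 193-Weil pairing on E[193] over F_{254895867635389} is alternating-bilinear: e_{193}(P',Q') = e_{193}(P,Q)^det(M).
det M = 157*94 - 34*192 = 8230 = 124 (mod 193); 124^{-1} = 179 (mod 193).
Double-and-add over 11000001: 8-1 doublings, 3-1 additions; each step l_{T,T}/v_{2T} or l_{T,P'}/v at Q'+S for random S.
So e_{193}(P',Q') = 186467066767558 + 200913279882121*t + 167617901762969*t^2.
(186467066767558 + 200913279882121*t + 167617901762969*t^2)^{179} mod (254895867635389,f) = 214489953149508 + 171142209279494*t + 167858738010729*t^2.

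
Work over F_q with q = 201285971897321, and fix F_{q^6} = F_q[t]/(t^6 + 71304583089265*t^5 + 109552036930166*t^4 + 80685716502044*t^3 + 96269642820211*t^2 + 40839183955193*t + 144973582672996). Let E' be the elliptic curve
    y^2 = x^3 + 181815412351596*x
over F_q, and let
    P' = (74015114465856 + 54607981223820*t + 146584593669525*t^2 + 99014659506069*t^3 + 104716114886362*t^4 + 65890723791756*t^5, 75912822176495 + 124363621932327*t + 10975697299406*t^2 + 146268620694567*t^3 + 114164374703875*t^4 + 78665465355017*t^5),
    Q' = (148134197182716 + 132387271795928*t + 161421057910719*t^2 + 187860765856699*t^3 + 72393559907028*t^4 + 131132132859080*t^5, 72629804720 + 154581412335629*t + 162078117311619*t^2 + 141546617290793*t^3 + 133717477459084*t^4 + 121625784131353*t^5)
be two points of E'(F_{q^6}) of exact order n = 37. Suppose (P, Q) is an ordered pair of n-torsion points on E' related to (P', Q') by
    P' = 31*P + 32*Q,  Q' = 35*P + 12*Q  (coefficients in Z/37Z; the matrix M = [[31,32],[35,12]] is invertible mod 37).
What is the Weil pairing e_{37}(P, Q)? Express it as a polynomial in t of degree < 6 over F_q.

26999985871844 + 120109974059417*t + 169753014717233*t^2 + 1237482504736*t^3 + 197504792181208*t^4 + 185347645721956*t^5

The 37-Weil pairing on E[37] over F_{201285971897321} is alternating-bilinear: e_{37}(P',Q') = e_{37}(P,Q)^det(M).
So e_{37}(P,Q) = e_{37}(P',Q')^{23}, since 29*23 = 1 mod 37.
Build f_{37,P'} and f_{37,Q'} via the 6-bit ladder of 37=100101_2; evaluate at shifted divisors; quotient in F_{201285971897321^6}.
Result: e(P',Q') = 97747262148974 + 191401410546488*t + 30104822109393*t^2 + 66987956028462*t^3 + 155559783731600*t^4 + 51962317672258*t^5.
Hence e(P,Q) = 26999985871844 + 120109974059417*t + 169753014717233*t^2 + 1237482504736*t^3 + 197504792181208*t^4 + 185347645721956*t^5 in F_{201285971897321^6}^*.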